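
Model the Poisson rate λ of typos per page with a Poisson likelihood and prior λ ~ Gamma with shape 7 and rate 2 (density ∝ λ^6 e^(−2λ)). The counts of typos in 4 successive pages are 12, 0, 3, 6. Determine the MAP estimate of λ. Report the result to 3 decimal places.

λ̂_MAP = 4.500

Σxᵢ = 12+0+3+6 = 21, with n = 4.
Posterior ∝ λ^6e^(−2λ) · λ^21e^(−4λ) = λ^27e^(−6λ), i.e. Gamma(shape=28, rate=6).
The mode of a Gamma(a, b) with a ≥ 1 (shape–rate) is (a−1)/b = 27/6 ≈ 4.500.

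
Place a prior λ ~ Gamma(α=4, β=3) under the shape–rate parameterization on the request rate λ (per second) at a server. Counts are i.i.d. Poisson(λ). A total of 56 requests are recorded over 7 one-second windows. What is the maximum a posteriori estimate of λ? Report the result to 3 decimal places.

Σxᵢ = 56, n = 7.
Posterior ∝ λ^3e^(−3λ) · λ^56e^(−7λ) = λ^59e^(−10λ), i.e. Gamma(shape=60, rate=10).
The mode of a Gamma(a, b) with a ≥ 1 (shape–rate) is (a−1)/b = 59/10 ≈ 5.900.

λ̂_MAP = 5.900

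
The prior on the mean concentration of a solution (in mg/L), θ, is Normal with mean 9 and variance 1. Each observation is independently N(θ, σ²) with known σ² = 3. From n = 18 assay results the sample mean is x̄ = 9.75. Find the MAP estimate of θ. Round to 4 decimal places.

θ̂_MAP = 9.6429

n = 18, x̄ = 9.75.
For a Normal prior and Normal likelihood with known variance, the posterior is Normal; its mode equals its mean, the precision-weighted average.
Prior precision 1/σ₀² = 1/1 = 1; data precision n/σ² = 18/3 = 6.
θ̂ = (1·9 + 6·9.75) / (1 + 6) = 67.5/7 = 135/14 ≈ 9.6429.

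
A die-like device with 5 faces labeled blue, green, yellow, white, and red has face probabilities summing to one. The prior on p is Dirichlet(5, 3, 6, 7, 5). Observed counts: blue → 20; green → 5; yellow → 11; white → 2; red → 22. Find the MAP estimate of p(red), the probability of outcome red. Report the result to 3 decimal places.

The posterior is Dirichlet(αᵢ + nᵢ) = Dirichlet(25, 8, 17, 9, 27).
For a Dirichlet(a₁,…,a_K) with all aᵢ > 1, the mode has j-th component (aⱼ − 1)/(Σaᵢ − K).
Here Σaᵢ = 86 and K = 5, so p(red) = (27 − 1)/(86 − 5) = 26/81 ≈ 0.321.

MAP estimate of p(red) = 0.321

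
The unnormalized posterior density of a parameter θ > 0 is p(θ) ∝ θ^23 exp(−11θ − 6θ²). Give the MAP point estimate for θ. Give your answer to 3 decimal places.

θ̂_MAP = 1.000

ℓ'(θ) = 23/θ − 11 − 12θ. Setting this to zero and multiplying by θ: 12θ² + 11θ − 23 = 0.
θ = (−11 + √(11² + 4·12·23)) / (2·12) = (−11 + √1225) / 24 = (−11 + 35)/24 = 1.
ℓ''(θ) = −23/θ² − 12 < 0, confirming a maximum.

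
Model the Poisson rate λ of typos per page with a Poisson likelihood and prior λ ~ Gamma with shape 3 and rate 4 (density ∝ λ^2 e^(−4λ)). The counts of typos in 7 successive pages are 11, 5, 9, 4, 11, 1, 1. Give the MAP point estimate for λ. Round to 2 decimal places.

Σxᵢ = 11+5+9+4+11+1+1 = 42, with n = 7.
Posterior ∝ λ^2e^(−4λ) · λ^42e^(−7λ) = λ^44e^(−11λ), i.e. Gamma(shape=45, rate=11).
The mode of a Gamma(a, b) with a ≥ 1 (shape–rate) is (a−1)/b = 44/11 ≈ 4.00.

λ̂_MAP = 4.00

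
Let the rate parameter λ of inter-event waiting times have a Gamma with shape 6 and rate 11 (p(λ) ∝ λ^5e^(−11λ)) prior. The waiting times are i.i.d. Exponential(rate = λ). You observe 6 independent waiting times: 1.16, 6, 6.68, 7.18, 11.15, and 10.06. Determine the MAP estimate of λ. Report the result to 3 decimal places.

λ̂_MAP = 0.207

The Exponential(rate=λ) likelihood is ∝ λ^n e^(−λΣtᵢ). Here n = 6 and Σtᵢ = 1.16 + 6 + 6.68 + 7.18 + 11.15 + 10.06 = 42.23.
Posterior ∝ λ^5e^(−11λ) · λ^6e^(−42.23λ) = λ^11e^(−53.23λ), i.e. Gamma(12, 53.23).
Mode = (a−1)/b = 11/53.23 ≈ 0.207.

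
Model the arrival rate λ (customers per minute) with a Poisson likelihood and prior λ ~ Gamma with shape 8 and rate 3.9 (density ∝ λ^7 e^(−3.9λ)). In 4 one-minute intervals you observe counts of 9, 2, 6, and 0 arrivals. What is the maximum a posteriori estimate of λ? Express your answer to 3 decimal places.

Σxᵢ = 9+2+6+0 = 17, with n = 4.
Posterior ∝ λ^7e^(−3.9λ) · λ^17e^(−4λ) = λ^24e^(−7.9λ), i.e. Gamma(shape=25, rate=7.9).
The mode of a Gamma(a, b) with a ≥ 1 (shape–rate) is (a−1)/b = 24/7.9 ≈ 3.038.

λ̂_MAP = 3.038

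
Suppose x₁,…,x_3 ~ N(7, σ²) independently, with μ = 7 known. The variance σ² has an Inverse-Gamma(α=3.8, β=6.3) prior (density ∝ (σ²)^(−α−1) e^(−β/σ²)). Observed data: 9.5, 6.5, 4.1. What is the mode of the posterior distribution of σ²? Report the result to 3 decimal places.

σ̂²_MAP = 2.183

Sum of squared deviations about the known mean: SS = (9.5−7)² + (6.5−7)² + (4.1−7)² = 14.91.
The Normal likelihood contributes (σ²)^(−n/2) exp(−SS/(2σ²)), so the posterior is Inverse-Gamma(α + n/2, β + SS/2) = Inverse-Gamma(5.3, 13.755).
The mode of Inverse-Gamma(a, b) is b/(a+1) = 13.755/6.3 ≈ 2.183.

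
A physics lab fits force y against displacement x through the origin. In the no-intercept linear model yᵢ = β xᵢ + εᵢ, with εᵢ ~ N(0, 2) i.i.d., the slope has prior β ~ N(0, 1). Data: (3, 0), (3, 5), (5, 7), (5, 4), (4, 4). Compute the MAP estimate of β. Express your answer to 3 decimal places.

β̂_MAP = 1.000

log p(β | y) = −Σ(yᵢ − βxᵢ)²/(2·2) − β²/(2·1) + const.
Setting the derivative to zero: Σxᵢ(yᵢ − βxᵢ)/2 − β/1 = 0, so β = Σxᵢyᵢ / (Σxᵢ² + σ²/τ²).
Σxᵢyᵢ = 3·0 + 3·5 + 5·7 + 5·4 + 4·4 = 86; Σxᵢ² = 84; σ²/τ² = 2.
β̂_MAP = 86 / (84 + 2) = 86/86 ≈ 1.000.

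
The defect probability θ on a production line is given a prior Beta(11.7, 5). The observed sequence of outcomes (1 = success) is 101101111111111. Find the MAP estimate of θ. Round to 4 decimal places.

θ̂_MAP = 0.7980

Prior: Beta(11.7, 5).
Data: 13 successes in 15 trials (from the sequence). The binomial likelihood contributes θ^13(1−θ)^2, so the posterior is Beta(11.7+13, 5+2) = Beta(24.7, 7).
For Beta(a, b) with a, b > 1 the mode is (a−1)/(a+b−2) = 23.7/29.7 ≈ 0.7980.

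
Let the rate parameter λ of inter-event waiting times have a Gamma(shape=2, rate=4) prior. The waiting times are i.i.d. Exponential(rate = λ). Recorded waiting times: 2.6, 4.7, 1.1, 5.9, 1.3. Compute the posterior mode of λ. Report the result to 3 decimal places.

λ̂_MAP = 0.306

The Exponential(rate=λ) likelihood is ∝ λ^n e^(−λΣtᵢ). Here n = 5 and Σtᵢ = 2.6 + 4.7 + 1.1 + 5.9 + 1.3 = 15.6.
Posterior ∝ λe^(−4λ) · λ^5e^(−15.6λ) = λ^6e^(−19.6λ), i.e. Gamma(7, 19.6).
Mode = (a−1)/b = 6/19.6 ≈ 0.306.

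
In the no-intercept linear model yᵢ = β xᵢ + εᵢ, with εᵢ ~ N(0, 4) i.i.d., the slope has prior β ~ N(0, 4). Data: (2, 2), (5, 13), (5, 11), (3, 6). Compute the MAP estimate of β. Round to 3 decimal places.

β̂_MAP = 2.219

log p(β | y) = −Σ(yᵢ − βxᵢ)²/(2·4) − β²/(2·4) + const.
Setting the derivative to zero: Σxᵢ(yᵢ − βxᵢ)/4 − β/4 = 0, so β = Σxᵢyᵢ / (Σxᵢ² + σ²/τ²).
Σxᵢyᵢ = 2·2 + 5·13 + 5·11 + 3·6 = 142; Σxᵢ² = 63; σ²/τ² = 1.
β̂_MAP = 142 / (63 + 1) = 142/64 ≈ 2.219.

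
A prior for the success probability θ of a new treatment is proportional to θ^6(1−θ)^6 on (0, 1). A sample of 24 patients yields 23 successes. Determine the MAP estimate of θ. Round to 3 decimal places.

θ̂_MAP = 0.806

The prior density ∝ θ^6(1−θ)^6 is the kernel of Beta(7, 7).
Data: 23 successes in 24 trials. The binomial likelihood contributes θ^23(1−θ)^1, so the posterior is Beta(7+23, 7+1) = Beta(30, 8).
For Beta(a, b) with a, b > 1 the mode is (a−1)/(a+b−2) = 29/36 ≈ 0.806.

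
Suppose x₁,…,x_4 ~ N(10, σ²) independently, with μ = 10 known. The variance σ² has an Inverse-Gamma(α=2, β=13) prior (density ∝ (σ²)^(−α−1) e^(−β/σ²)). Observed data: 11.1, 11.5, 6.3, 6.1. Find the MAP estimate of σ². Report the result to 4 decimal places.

σ̂²_MAP = 5.8360

Sum of squared deviations about the known mean: SS = (11.1−10)² + (11.5−10)² + (6.3−10)² + (6.1−10)² = 32.36.
The Normal likelihood contributes (σ²)^(−n/2) exp(−SS/(2σ²)), so the posterior is Inverse-Gamma(α + n/2, β + SS/2) = Inverse-Gamma(4, 29.18).
The mode of Inverse-Gamma(a, b) is b/(a+1) = 29.18/5 ≈ 5.8360.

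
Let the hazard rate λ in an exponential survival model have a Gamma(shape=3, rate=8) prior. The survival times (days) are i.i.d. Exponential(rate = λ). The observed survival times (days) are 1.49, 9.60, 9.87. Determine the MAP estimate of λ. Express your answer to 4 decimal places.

The Exponential(rate=λ) likelihood is ∝ λ^n e^(−λΣtᵢ). Here n = 3 and Σtᵢ = 1.49 + 9.60 + 9.87 = 20.96.
Posterior ∝ λ^2e^(−8λ) · λ^3e^(−20.96λ) = λ^5e^(−28.96λ), i.e. Gamma(6, 28.96).
Mode = (a−1)/b = 5/28.96 ≈ 0.1727.

λ̂_MAP = 0.1727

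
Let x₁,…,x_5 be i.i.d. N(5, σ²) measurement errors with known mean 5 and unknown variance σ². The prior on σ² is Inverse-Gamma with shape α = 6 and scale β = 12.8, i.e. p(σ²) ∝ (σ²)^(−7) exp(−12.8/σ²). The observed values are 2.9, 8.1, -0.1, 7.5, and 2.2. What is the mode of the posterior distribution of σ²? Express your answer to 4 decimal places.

Sum of squared deviations about the known mean: SS = (2.9−5)² + (8.1−5)² + (-0.1−5)² + (7.5−5)² + (2.2−5)² = 54.12.
The Normal likelihood contributes (σ²)^(−n/2) exp(−SS/(2σ²)), so the posterior is Inverse-Gamma(α + n/2, β + SS/2) = Inverse-Gamma(8.5, 39.86).
The mode of Inverse-Gamma(a, b) is b/(a+1) = 39.86/9.5 ≈ 4.1958.

σ̂²_MAP = 4.1958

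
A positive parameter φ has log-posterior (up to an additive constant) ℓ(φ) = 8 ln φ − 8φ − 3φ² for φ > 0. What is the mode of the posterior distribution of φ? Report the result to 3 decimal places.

ℓ'(φ) = 8/φ − 8 − 6φ. Setting this to zero and multiplying by φ: 6φ² + 8φ − 8 = 0.
φ = (−8 + √(8² + 4·6·8)) / (2·6) = (−8 + √256) / 12 = (−8 + 16)/12 = 2/3.
ℓ''(φ) = −8/φ² − 6 < 0, confirming a maximum.

φ̂_MAP = 0.667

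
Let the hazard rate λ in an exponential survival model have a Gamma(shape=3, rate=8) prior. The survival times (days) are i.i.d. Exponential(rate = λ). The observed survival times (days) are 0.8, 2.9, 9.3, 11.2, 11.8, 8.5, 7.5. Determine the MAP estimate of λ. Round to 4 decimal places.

λ̂_MAP = 0.1500

The Exponential(rate=λ) likelihood is ∝ λ^n e^(−λΣtᵢ). Here n = 7 and Σtᵢ = 0.8 + 2.9 + 9.3 + 11.2 + 11.8 + 8.5 + 7.5 = 52.
Posterior ∝ λ^2e^(−8λ) · λ^7e^(−52λ) = λ^9e^(−60λ), i.e. Gamma(10, 60).
Mode = (a−1)/b = 9/60 ≈ 0.1500.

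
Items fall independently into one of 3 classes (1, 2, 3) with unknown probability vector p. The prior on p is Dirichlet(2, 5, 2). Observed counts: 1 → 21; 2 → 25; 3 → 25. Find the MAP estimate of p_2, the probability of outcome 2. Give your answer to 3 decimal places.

MAP estimate: 0.377

The posterior is Dirichlet(αᵢ + nᵢ) = Dirichlet(23, 30, 27).
For a Dirichlet(a₁,…,a_K) with all aᵢ > 1, the mode has j-th component (aⱼ − 1)/(Σaᵢ − K).
Here Σaᵢ = 80 and K = 3, so p_2 = (30 − 1)/(80 − 3) = 29/77 ≈ 0.377.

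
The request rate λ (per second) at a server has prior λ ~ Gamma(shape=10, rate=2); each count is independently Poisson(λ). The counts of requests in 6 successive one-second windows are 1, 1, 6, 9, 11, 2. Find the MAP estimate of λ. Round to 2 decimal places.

Σxᵢ = 1+1+6+9+11+2 = 30, with n = 6.
Posterior ∝ λ^9e^(−2λ) · λ^30e^(−6λ) = λ^39e^(−8λ), i.e. Gamma(shape=40, rate=8).
The mode of a Gamma(a, b) with a ≥ 1 (shape–rate) is (a−1)/b = 39/8 ≈ 4.88.

λ̂_MAP = 4.88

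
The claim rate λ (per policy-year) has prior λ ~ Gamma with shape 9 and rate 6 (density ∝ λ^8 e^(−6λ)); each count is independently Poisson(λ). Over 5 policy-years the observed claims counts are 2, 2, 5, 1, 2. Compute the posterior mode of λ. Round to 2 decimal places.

Σxᵢ = 2+2+5+1+2 = 12, with n = 5.
Posterior ∝ λ^8e^(−6λ) · λ^12e^(−5λ) = λ^20e^(−11λ), i.e. Gamma(shape=21, rate=11).
The mode of a Gamma(a, b) with a ≥ 1 (shape–rate) is (a−1)/b = 20/11 ≈ 1.82.

λ̂_MAP = 1.82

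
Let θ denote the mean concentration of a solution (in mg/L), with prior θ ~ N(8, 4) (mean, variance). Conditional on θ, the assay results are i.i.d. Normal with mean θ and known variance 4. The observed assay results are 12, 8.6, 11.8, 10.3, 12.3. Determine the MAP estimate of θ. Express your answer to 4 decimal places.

θ̂_MAP = 10.5000

n = 5; x̄ = (12 + 8.6 + 11.8 + 10.3 + 12.3)/5 = 55/5 = 11.
For a Normal prior and Normal likelihood with known variance, the posterior is Normal; its mode equals its mean, the precision-weighted average.
Prior precision 1/σ₀² = 1/4 = 0.25; data precision n/σ² = 5/4 = 1.25.
θ̂ = (0.25·8 + 1.25·11) / (0.25 + 1.25) = 15.75/1.5 = 10.5000.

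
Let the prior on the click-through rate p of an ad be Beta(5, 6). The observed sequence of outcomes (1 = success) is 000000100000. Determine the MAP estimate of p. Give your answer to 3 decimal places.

p̂_MAP = 0.238

Prior: Beta(5, 6).
Data: 1 success in 12 trials (from the sequence). The binomial likelihood contributes p(1−p)^11, so the posterior is Beta(5+1, 6+11) = Beta(6, 17).
For Beta(a, b) with a, b > 1 the mode is (a−1)/(a+b−2) = 5/21 ≈ 0.238.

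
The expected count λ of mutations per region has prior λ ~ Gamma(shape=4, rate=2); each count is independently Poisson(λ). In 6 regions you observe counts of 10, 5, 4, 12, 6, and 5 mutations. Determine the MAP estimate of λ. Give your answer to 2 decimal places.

λ̂_MAP = 5.63

Σxᵢ = 10+5+4+12+6+5 = 42, with n = 6.
Posterior ∝ λ^3e^(−2λ) · λ^42e^(−6λ) = λ^45e^(−8λ), i.e. Gamma(shape=46, rate=8).
The mode of a Gamma(a, b) with a ≥ 1 (shape–rate) is (a−1)/b = 45/8 ≈ 5.63.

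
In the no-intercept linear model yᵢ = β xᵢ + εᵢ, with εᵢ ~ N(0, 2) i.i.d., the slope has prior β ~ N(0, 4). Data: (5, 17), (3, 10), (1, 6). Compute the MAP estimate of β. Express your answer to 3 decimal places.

log p(β | y) = −Σ(yᵢ − βxᵢ)²/(2·2) − β²/(2·4) + const.
Setting the derivative to zero: Σxᵢ(yᵢ − βxᵢ)/2 − β/4 = 0, so β = Σxᵢyᵢ / (Σxᵢ² + σ²/τ²).
Σxᵢyᵢ = 5·17 + 3·10 + 1·6 = 121; Σxᵢ² = 35; σ²/τ² = 0.5.
β̂_MAP = 121 / (35 + 0.5) = 121/35.5 ≈ 3.408.

β̂_MAP = 3.408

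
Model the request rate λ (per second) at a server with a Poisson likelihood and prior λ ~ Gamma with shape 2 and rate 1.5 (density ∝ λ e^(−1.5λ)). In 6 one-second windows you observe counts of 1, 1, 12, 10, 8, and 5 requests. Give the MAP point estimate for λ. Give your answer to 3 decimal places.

λ̂_MAP = 5.067

Σxᵢ = 1+1+12+10+8+5 = 37, with n = 6.
Posterior ∝ λe^(−1.5λ) · λ^37e^(−6λ) = λ^38e^(−7.5λ), i.e. Gamma(shape=39, rate=7.5).
The mode of a Gamma(a, b) with a ≥ 1 (shape–rate) is (a−1)/b = 38/7.5 ≈ 5.067.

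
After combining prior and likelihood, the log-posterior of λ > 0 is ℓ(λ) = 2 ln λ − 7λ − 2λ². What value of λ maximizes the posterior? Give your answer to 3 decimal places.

λ̂_MAP = 0.250

ℓ'(λ) = 2/λ − 7 − 4λ. Setting this to zero and multiplying by λ: 4λ² + 7λ − 2 = 0.
λ = (−7 + √(7² + 4·4·2)) / (2·4) = (−7 + √81) / 8 = (−7 + 9)/8 = 1/4.
ℓ''(λ) = −2/λ² − 4 < 0, confirming a maximum.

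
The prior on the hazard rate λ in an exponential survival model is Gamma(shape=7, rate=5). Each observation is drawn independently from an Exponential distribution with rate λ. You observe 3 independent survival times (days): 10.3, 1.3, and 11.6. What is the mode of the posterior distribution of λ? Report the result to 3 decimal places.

λ̂_MAP = 0.319

The Exponential(rate=λ) likelihood is ∝ λ^n e^(−λΣtᵢ). Here n = 3 and Σtᵢ = 10.3 + 1.3 + 11.6 = 23.2.
Posterior ∝ λ^6e^(−5λ) · λ^3e^(−23.2λ) = λ^9e^(−28.2λ), i.e. Gamma(10, 28.2).
Mode = (a−1)/b = 9/28.2 ≈ 0.319.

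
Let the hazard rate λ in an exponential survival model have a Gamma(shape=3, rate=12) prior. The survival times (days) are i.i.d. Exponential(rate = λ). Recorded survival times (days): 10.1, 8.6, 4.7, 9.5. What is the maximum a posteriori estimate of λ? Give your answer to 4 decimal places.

λ̂_MAP = 0.1336

The Exponential(rate=λ) likelihood is ∝ λ^n e^(−λΣtᵢ). Here n = 4 and Σtᵢ = 10.1 + 8.6 + 4.7 + 9.5 = 32.9.
Posterior ∝ λ^2e^(−12λ) · λ^4e^(−32.9λ) = λ^6e^(−44.9λ), i.e. Gamma(7, 44.9).
Mode = (a−1)/b = 6/44.9 ≈ 0.1336.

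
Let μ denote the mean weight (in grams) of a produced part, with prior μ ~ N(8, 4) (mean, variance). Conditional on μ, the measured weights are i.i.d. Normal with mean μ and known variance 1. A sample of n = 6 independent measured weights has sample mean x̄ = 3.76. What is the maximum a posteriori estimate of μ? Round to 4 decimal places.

n = 6, x̄ = 3.76.
For a Normal prior and Normal likelihood with known variance, the posterior is Normal; its mode equals its mean, the precision-weighted average.
Prior precision 1/σ₀² = 1/4 = 0.25; data precision n/σ² = 6/1 = 6.
μ̂ = (0.25·8 + 6·3.76) / (0.25 + 6) = 24.56/6.25 = 3.9296.

μ̂_MAP = 3.9296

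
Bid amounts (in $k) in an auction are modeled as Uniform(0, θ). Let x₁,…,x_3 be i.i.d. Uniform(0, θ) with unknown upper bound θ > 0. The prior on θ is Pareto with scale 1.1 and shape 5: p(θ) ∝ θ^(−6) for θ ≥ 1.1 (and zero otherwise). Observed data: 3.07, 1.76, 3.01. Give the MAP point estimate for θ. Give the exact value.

The Uniform(0, θ) likelihood is θ^(−n) for θ ≥ max(xᵢ), zero otherwise. Here max(xᵢ) = 3.07.
Posterior ∝ θ^(−6) · θ^(−3) = θ^(−9) on θ ≥ max(1.1, 3.07) = 3.07.
This density is strictly decreasing in θ, so the posterior mode lies at the lower boundary of the support.

θ̂_MAP = 3.07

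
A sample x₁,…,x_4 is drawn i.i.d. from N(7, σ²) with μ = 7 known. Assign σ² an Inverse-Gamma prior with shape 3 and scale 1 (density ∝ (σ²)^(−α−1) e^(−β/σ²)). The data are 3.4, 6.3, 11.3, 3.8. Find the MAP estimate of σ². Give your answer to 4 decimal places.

Sum of squared deviations about the known mean: SS = (3.4−7)² + (6.3−7)² + (11.3−7)² + (3.8−7)² = 42.18.
The Normal likelihood contributes (σ²)^(−n/2) exp(−SS/(2σ²)), so the posterior is Inverse-Gamma(α + n/2, β + SS/2) = Inverse-Gamma(5, 22.09).
The mode of Inverse-Gamma(a, b) is b/(a+1) = 22.09/6 ≈ 3.6817.

σ̂²_MAP = 3.6817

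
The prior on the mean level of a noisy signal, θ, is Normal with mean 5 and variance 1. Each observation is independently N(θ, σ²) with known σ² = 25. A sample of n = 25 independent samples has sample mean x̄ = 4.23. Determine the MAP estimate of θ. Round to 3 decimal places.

n = 25, x̄ = 4.23.
For a Normal prior and Normal likelihood with known variance, the posterior is Normal; its mode equals its mean, the precision-weighted average.
Prior precision 1/σ₀² = 1/1 = 1; data precision n/σ² = 25/25 = 1.
θ̂ = (1·5 + 1·4.23) / (1 + 1) = 9.23/2 = 4.615.

θ̂_MAP = 4.615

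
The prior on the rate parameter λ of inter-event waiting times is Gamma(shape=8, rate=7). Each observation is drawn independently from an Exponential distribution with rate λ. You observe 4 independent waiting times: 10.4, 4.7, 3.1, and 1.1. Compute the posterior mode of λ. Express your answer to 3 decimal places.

The Exponential(rate=λ) likelihood is ∝ λ^n e^(−λΣtᵢ). Here n = 4 and Σtᵢ = 10.4 + 4.7 + 3.1 + 1.1 = 19.3.
Posterior ∝ λ^7e^(−7λ) · λ^4e^(−19.3λ) = λ^11e^(−26.3λ), i.e. Gamma(12, 26.3).
Mode = (a−1)/b = 11/26.3 ≈ 0.418.

λ̂_MAP = 0.418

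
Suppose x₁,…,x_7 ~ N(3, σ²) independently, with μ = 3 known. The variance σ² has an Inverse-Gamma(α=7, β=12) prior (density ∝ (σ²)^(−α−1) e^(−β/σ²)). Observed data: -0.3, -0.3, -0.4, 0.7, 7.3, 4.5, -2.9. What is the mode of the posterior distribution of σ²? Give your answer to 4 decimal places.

σ̂²_MAP = 5.1383

Sum of squared deviations about the known mean: SS = (-0.3−3)² + (-0.3−3)² + (-0.4−3)² + (0.7−3)² + (7.3−3)² + (4.5−3)² + (-2.9−3)² = 94.18.
The Normal likelihood contributes (σ²)^(−n/2) exp(−SS/(2σ²)), so the posterior is Inverse-Gamma(α + n/2, β + SS/2) = Inverse-Gamma(10.5, 59.09).
The mode of Inverse-Gamma(a, b) is b/(a+1) = 59.09/11.5 ≈ 5.1383.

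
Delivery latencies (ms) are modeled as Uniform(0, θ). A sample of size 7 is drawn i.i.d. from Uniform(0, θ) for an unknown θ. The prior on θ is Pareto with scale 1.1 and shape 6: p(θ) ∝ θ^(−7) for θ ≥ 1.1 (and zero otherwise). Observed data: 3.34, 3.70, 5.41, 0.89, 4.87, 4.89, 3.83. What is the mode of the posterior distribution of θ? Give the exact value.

θ̂_MAP = 5.41

The Uniform(0, θ) likelihood is θ^(−n) for θ ≥ max(xᵢ), zero otherwise. Here max(xᵢ) = 5.41.
Posterior ∝ θ^(−7) · θ^(−7) = θ^(−14) on θ ≥ max(1.1, 5.41) = 5.41.
This density is strictly decreasing in θ, so the posterior mode lies at the lower boundary of the support.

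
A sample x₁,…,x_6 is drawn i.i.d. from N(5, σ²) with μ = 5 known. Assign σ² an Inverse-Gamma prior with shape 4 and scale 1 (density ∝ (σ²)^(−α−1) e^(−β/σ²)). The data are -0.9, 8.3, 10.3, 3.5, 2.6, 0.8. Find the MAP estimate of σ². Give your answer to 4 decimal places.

σ̂²_MAP = 6.3400

Sum of squared deviations about the known mean: SS = (-0.9−5)² + (8.3−5)² + (10.3−5)² + (3.5−5)² + (2.6−5)² + (0.8−5)² = 99.44.
The Normal likelihood contributes (σ²)^(−n/2) exp(−SS/(2σ²)), so the posterior is Inverse-Gamma(α + n/2, β + SS/2) = Inverse-Gamma(7, 50.72).
The mode of Inverse-Gamma(a, b) is b/(a+1) = 50.72/8 ≈ 6.3400.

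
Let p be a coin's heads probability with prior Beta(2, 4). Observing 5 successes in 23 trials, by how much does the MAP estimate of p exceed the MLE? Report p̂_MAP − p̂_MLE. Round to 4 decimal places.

MAP − MLE = 0.0048

Posterior is Beta(7, 22); MAP = (7−1)/(29−2) = 6/27 ≈ 0.22222.
MLE ignores the prior: p̂_MLE = k/n = 5/23 ≈ 0.21739.
Difference = 6/27 − 5/23 = 1/207 ≈ 0.0048.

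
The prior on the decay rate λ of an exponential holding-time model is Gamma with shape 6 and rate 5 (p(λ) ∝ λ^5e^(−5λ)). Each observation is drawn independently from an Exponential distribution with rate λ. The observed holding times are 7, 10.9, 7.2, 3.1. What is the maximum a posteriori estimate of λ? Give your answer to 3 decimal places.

The Exponential(rate=λ) likelihood is ∝ λ^n e^(−λΣtᵢ). Here n = 4 and Σtᵢ = 7 + 10.9 + 7.2 + 3.1 = 28.2.
Posterior ∝ λ^5e^(−5λ) · λ^4e^(−28.2λ) = λ^9e^(−33.2λ), i.e. Gamma(10, 33.2).
Mode = (a−1)/b = 9/33.2 ≈ 0.271.

λ̂_MAP = 0.271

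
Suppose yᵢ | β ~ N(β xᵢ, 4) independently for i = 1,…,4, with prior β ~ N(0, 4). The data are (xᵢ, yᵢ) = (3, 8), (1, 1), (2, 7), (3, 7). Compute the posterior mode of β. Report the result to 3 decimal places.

log p(β | y) = −Σ(yᵢ − βxᵢ)²/(2·4) − β²/(2·4) + const.
Setting the derivative to zero: Σxᵢ(yᵢ − βxᵢ)/4 − β/4 = 0, so β = Σxᵢyᵢ / (Σxᵢ² + σ²/τ²).
Σxᵢyᵢ = 3·8 + 1·1 + 2·7 + 3·7 = 60; Σxᵢ² = 23; σ²/τ² = 1.
β̂_MAP = 60 / (23 + 1) = 60/24 ≈ 2.500.

β̂_MAP = 2.500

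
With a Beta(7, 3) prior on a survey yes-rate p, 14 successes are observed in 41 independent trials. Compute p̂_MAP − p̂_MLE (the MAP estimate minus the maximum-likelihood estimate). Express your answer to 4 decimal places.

Posterior is Beta(21, 30); MAP = (21−1)/(51−2) = 20/49 ≈ 0.40816.
MLE ignores the prior: p̂_MLE = k/n = 14/41 ≈ 0.34146.
Difference = 20/49 − 14/41 = 134/2009 ≈ 0.0667.

MAP − MLE = 0.0667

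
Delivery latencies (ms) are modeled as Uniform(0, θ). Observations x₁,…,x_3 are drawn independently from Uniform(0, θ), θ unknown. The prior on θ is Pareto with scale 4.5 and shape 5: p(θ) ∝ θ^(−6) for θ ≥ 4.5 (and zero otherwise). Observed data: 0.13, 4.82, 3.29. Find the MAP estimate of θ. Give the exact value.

θ̂_MAP = 4.82

The Uniform(0, θ) likelihood is θ^(−n) for θ ≥ max(xᵢ), zero otherwise. Here max(xᵢ) = 4.82.
Posterior ∝ θ^(−6) · θ^(−3) = θ^(−9) on θ ≥ max(4.5, 4.82) = 4.82.
This density is strictly decreasing in θ, so the posterior mode lies at the lower boundary of the support.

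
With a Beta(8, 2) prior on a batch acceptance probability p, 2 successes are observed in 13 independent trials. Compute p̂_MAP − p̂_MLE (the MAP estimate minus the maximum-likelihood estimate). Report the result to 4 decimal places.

MAP − MLE = 0.2747

Posterior is Beta(10, 13); MAP = (10−1)/(23−2) = 9/21 ≈ 0.42857.
MLE ignores the prior: p̂_MLE = k/n = 2/13 ≈ 0.15385.
Difference = 9/21 − 2/13 = 25/91 ≈ 0.2747.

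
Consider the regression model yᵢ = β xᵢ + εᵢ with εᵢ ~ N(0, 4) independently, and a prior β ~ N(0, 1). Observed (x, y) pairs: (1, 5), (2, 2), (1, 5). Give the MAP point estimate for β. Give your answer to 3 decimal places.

β̂_MAP = 1.400

log p(β | y) = −Σ(yᵢ − βxᵢ)²/(2·4) − β²/(2·1) + const.
Setting the derivative to zero: Σxᵢ(yᵢ − βxᵢ)/4 − β/1 = 0, so β = Σxᵢyᵢ / (Σxᵢ² + σ²/τ²).
Σxᵢyᵢ = 1·5 + 2·2 + 1·5 = 14; Σxᵢ² = 6; σ²/τ² = 4.
β̂_MAP = 14 / (6 + 4) = 14/10 ≈ 1.400.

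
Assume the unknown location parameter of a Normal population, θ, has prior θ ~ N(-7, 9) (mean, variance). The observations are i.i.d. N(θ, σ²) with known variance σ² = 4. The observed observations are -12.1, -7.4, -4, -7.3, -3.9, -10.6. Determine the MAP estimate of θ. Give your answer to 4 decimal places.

θ̂_MAP = -7.5121

n = 6; x̄ = ((-12.1) + (-7.4) + (-4) + (-7.3) + (-3.9) + (-10.6))/6 = -45.3/6 = -7.55.
For a Normal prior and Normal likelihood with known variance, the posterior is Normal; its mode equals its mean, the precision-weighted average.
Prior precision 1/σ₀² = 1/9; data precision n/σ² = 6/4 = 1.5.
θ̂ = ((1/9)·(-7) + 1.5·(-7.55)) / (1/9 + 1.5) = (-4357/360)/(29/18) = -4357/580 ≈ -7.5121.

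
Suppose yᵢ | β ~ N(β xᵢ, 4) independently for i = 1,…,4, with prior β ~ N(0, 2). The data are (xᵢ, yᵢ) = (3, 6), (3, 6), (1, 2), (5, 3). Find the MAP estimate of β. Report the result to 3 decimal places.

log p(β | y) = −Σ(yᵢ − βxᵢ)²/(2·4) − β²/(2·2) + const.
Setting the derivative to zero: Σxᵢ(yᵢ − βxᵢ)/4 − β/2 = 0, so β = Σxᵢyᵢ / (Σxᵢ² + σ²/τ²).
Σxᵢyᵢ = 3·6 + 3·6 + 1·2 + 5·3 = 53; Σxᵢ² = 44; σ²/τ² = 2.
β̂_MAP = 53 / (44 + 2) = 53/46 ≈ 1.152.

β̂_MAP = 1.152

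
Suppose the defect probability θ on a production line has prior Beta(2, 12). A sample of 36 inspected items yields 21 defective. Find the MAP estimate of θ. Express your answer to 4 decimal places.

Prior: Beta(2, 12).
Data: 21 successes in 36 trials. The binomial likelihood contributes θ^21(1−θ)^15, so the posterior is Beta(2+21, 12+15) = Beta(23, 27).
For Beta(a, b) with a, b > 1 the mode is (a−1)/(a+b−2) = 22/48 ≈ 0.4583.

θ̂_MAP = 0.4583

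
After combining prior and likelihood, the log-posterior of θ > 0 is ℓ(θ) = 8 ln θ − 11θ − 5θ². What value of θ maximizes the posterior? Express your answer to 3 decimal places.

ℓ'(θ) = 8/θ − 11 − 10θ. Setting this to zero and multiplying by θ: 10θ² + 11θ − 8 = 0.
θ = (−11 + √(11² + 4·10·8)) / (2·10) = (−11 + √441) / 20 = (−11 + 21)/20 = 1/2.
ℓ''(θ) = −8/θ² − 10 < 0, confirming a maximum.

θ̂_MAP = 0.500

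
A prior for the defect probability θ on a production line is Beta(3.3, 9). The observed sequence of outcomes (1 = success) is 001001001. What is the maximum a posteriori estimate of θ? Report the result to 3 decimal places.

Prior: Beta(3.3, 9).
Data: 3 successes in 9 trials (from the sequence). The binomial likelihood contributes θ^3(1−θ)^6, so the posterior is Beta(3.3+3, 9+6) = Beta(6.3, 15).
For Beta(a, b) with a, b > 1 the mode is (a−1)/(a+b−2) = 5.3/19.3 ≈ 0.275.

θ̂_MAP = 0.275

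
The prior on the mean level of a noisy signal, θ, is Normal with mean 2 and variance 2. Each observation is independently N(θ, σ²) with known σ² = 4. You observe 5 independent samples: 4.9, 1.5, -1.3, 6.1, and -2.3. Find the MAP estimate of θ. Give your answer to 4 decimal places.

n = 5; x̄ = (4.9 + 1.5 + (-1.3) + 6.1 + (-2.3))/5 = 8.9/5 = 1.78.
For a Normal prior and Normal likelihood with known variance, the posterior is Normal; its mode equals its mean, the precision-weighted average.
Prior precision 1/σ₀² = 1/2 = 0.5; data precision n/σ² = 5/4 = 1.25.
θ̂ = (0.5·2 + 1.25·1.78) / (0.5 + 1.25) = 3.225/1.75 = 129/70 ≈ 1.8429.

θ̂_MAP = 1.8429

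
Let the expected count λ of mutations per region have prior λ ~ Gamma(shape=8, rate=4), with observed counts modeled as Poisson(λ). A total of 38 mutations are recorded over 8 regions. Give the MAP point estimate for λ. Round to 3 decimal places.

λ̂_MAP = 3.750

Σxᵢ = 38, n = 8.
Posterior ∝ λ^7e^(−4λ) · λ^38e^(−8λ) = λ^45e^(−12λ), i.e. Gamma(shape=46, rate=12).
The mode of a Gamma(a, b) with a ≥ 1 (shape–rate) is (a−1)/b = 45/12 ≈ 3.750.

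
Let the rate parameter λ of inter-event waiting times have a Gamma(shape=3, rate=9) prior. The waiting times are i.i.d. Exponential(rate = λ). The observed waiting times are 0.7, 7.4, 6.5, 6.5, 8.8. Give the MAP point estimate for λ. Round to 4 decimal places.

λ̂_MAP = 0.1799

The Exponential(rate=λ) likelihood is ∝ λ^n e^(−λΣtᵢ). Here n = 5 and Σtᵢ = 0.7 + 7.4 + 6.5 + 6.5 + 8.8 = 29.9.
Posterior ∝ λ^2e^(−9λ) · λ^5e^(−29.9λ) = λ^7e^(−38.9λ), i.e. Gamma(8, 38.9).
Mode = (a−1)/b = 7/38.9 ≈ 0.1799.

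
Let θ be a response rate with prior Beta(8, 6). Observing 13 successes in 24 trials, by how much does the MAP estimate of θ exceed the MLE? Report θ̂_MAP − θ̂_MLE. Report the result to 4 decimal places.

MAP − MLE = 0.0139

Posterior is Beta(21, 17); MAP = (21−1)/(38−2) = 20/36 ≈ 0.55556.
MLE ignores the prior: θ̂_MLE = k/n = 13/24 ≈ 0.54167.
Difference = 20/36 − 13/24 = 1/72 ≈ 0.0139.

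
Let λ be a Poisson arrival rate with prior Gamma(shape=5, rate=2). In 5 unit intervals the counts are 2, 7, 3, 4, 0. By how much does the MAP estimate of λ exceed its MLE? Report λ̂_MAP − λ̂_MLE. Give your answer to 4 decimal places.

Σxᵢ = 16. Posterior is Gamma(21, 7); MAP = (21−1)/7 = 20/7 ≈ 2.85714.
MLE = x̄ = 16/5 ≈ 3.20000.
Difference = 20/7 − 16/5 = -12/35 ≈ -0.3429.

MAP − MLE = -0.3429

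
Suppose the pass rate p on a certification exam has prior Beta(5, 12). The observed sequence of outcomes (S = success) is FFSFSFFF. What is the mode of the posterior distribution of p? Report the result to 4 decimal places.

p̂_MAP = 0.2609

Prior: Beta(5, 12).
Data: 2 successes in 8 trials (from the sequence). The binomial likelihood contributes p^2(1−p)^6, so the posterior is Beta(5+2, 12+6) = Beta(7, 18).
For Beta(a, b) with a, b > 1 the mode is (a−1)/(a+b−2) = 6/23 ≈ 0.2609.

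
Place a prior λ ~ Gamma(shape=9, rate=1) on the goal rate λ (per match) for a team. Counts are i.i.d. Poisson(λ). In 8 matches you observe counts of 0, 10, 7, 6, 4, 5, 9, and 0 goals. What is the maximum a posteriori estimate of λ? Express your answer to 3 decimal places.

Σxᵢ = 0+10+7+6+4+5+9+0 = 41, with n = 8.
Posterior ∝ λ^8e^(−1λ) · λ^41e^(−8λ) = λ^49e^(−9λ), i.e. Gamma(shape=50, rate=9).
The mode of a Gamma(a, b) with a ≥ 1 (shape–rate) is (a−1)/b = 49/9 ≈ 5.444.

λ̂_MAP = 5.444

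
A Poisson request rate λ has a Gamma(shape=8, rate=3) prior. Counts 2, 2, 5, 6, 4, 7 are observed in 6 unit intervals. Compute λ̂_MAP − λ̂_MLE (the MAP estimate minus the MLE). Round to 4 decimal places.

MAP − MLE = -0.6667

Σxᵢ = 26. Posterior is Gamma(34, 9); MAP = (34−1)/9 = 33/9 ≈ 3.66667.
MLE = x̄ = 26/6 ≈ 4.33333.
Difference = 33/9 − 26/6 = -2/3 ≈ -0.6667.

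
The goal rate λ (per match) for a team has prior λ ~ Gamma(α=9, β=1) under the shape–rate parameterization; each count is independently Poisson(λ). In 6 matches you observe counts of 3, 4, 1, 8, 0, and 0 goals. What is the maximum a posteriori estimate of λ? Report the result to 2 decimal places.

Σxᵢ = 3+4+1+8+0+0 = 16, with n = 6.
Posterior ∝ λ^8e^(−1λ) · λ^16e^(−6λ) = λ^24e^(−7λ), i.e. Gamma(shape=25, rate=7).
The mode of a Gamma(a, b) with a ≥ 1 (shape–rate) is (a−1)/b = 24/7 ≈ 3.43.

λ̂_MAP = 3.43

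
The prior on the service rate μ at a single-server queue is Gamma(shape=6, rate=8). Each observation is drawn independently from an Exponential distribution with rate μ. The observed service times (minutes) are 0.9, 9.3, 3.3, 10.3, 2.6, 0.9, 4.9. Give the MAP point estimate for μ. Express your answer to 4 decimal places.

μ̂_MAP = 0.2985

The Exponential(rate=μ) likelihood is ∝ μ^n e^(−μΣtᵢ). Here n = 7 and Σtᵢ = 0.9 + 9.3 + 3.3 + 10.3 + 2.6 + 0.9 + 4.9 = 32.2.
Posterior ∝ μ^5e^(−8μ) · μ^7e^(−32.2μ) = μ^12e^(−40.2μ), i.e. Gamma(13, 40.2).
Mode = (a−1)/b = 12/40.2 ≈ 0.2985.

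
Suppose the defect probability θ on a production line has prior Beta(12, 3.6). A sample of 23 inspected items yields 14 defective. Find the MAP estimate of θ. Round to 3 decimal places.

Prior: Beta(12, 3.6).
Data: 14 successes in 23 trials. The binomial likelihood contributes θ^14(1−θ)^9, so the posterior is Beta(12+14, 3.6+9) = Beta(26, 12.6).
For Beta(a, b) with a, b > 1 the mode is (a−1)/(a+b−2) = 25/36.6 ≈ 0.683.

θ̂_MAP = 0.683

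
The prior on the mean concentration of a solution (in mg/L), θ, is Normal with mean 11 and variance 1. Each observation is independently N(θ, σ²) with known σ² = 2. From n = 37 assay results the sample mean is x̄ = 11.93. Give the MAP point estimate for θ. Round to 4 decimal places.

n = 37, x̄ = 11.93.
For a Normal prior and Normal likelihood with known variance, the posterior is Normal; its mode equals its mean, the precision-weighted average.
Prior precision 1/σ₀² = 1/1 = 1; data precision n/σ² = 37/2 = 18.5.
θ̂ = (1·11 + 18.5·11.93) / (1 + 18.5) = 231.705/19.5 = 15447/1300 ≈ 11.8823.

θ̂_MAP = 11.8823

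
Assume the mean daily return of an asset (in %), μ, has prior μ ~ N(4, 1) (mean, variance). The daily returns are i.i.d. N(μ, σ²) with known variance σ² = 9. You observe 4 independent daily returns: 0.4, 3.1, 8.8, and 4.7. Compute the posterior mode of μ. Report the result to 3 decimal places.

μ̂_MAP = 4.077

n = 4; x̄ = (0.4 + 3.1 + 8.8 + 4.7)/4 = 17/4 = 4.25.
For a Normal prior and Normal likelihood with known variance, the posterior is Normal; its mode equals its mean, the precision-weighted average.
Prior precision 1/σ₀² = 1/1 = 1; data precision n/σ² = 4/9.
μ̂ = (1·4 + (4/9)·4.25) / (1 + 4/9) = (53/9)/(13/9) = 53/13 ≈ 4.077.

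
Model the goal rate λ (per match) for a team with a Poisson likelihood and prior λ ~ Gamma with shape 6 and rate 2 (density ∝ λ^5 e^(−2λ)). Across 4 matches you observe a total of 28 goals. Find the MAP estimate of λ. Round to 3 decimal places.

Σxᵢ = 28, n = 4.
Posterior ∝ λ^5e^(−2λ) · λ^28e^(−4λ) = λ^33e^(−6λ), i.e. Gamma(shape=34, rate=6).
The mode of a Gamma(a, b) with a ≥ 1 (shape–rate) is (a−1)/b = 33/6 ≈ 5.500.

λ̂_MAP = 5.500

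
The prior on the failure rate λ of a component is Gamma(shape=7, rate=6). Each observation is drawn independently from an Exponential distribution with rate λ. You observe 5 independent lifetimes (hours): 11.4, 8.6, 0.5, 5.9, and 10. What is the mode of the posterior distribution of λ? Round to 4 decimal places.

λ̂_MAP = 0.2594

The Exponential(rate=λ) likelihood is ∝ λ^n e^(−λΣtᵢ). Here n = 5 and Σtᵢ = 11.4 + 8.6 + 0.5 + 5.9 + 10 = 36.4.
Posterior ∝ λ^6e^(−6λ) · λ^5e^(−36.4λ) = λ^11e^(−42.4λ), i.e. Gamma(12, 42.4).
Mode = (a−1)/b = 11/42.4 ≈ 0.2594.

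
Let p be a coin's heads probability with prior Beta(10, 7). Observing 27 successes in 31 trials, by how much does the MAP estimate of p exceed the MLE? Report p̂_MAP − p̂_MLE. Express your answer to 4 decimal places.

MAP − MLE = -0.0884

Posterior is Beta(37, 11); MAP = (37−1)/(48−2) = 36/46 ≈ 0.78261.
MLE ignores the prior: p̂_MLE = k/n = 27/31 ≈ 0.87097.
Difference = 36/46 − 27/31 = -63/713 ≈ -0.0884.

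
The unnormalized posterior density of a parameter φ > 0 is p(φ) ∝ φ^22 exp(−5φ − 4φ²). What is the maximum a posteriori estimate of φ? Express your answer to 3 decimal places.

ℓ'(φ) = 22/φ − 5 − 8φ. Setting this to zero and multiplying by φ: 8φ² + 5φ − 22 = 0.
φ = (−5 + √(5² + 4·8·22)) / (2·8) = (−5 + √729) / 16 = (−5 + 27)/16 = 11/8.
ℓ''(φ) = −22/φ² − 8 < 0, confirming a maximum.

φ̂_MAP = 1.375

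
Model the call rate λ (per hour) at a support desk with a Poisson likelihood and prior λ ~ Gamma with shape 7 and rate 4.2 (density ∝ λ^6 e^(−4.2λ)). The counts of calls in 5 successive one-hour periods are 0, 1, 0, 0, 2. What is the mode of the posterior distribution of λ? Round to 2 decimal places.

λ̂_MAP = 0.98

Σxᵢ = 0+1+0+0+2 = 3, with n = 5.
Posterior ∝ λ^6e^(−4.2λ) · λ^3e^(−5λ) = λ^9e^(−9.2λ), i.e. Gamma(shape=10, rate=9.2).
The mode of a Gamma(a, b) with a ≥ 1 (shape–rate) is (a−1)/b = 9/9.2 ≈ 0.98.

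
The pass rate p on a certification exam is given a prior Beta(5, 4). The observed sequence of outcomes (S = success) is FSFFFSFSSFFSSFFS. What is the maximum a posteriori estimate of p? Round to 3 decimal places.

p̂_MAP = 0.478

Prior: Beta(5, 4).
Data: 7 successes in 16 trials (from the sequence). The binomial likelihood contributes p^7(1−p)^9, so the posterior is Beta(5+7, 4+9) = Beta(12, 13).
For Beta(a, b) with a, b > 1 the mode is (a−1)/(a+b−2) = 11/23 ≈ 0.478.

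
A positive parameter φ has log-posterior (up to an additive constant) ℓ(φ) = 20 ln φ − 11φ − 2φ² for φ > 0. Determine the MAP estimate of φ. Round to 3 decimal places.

φ̂_MAP = 1.250

ℓ'(φ) = 20/φ − 11 − 4φ. Setting this to zero and multiplying by φ: 4φ² + 11φ − 20 = 0.
φ = (−11 + √(11² + 4·4·20)) / (2·4) = (−11 + √441) / 8 = (−11 + 21)/8 = 5/4.
ℓ''(φ) = −20/φ² − 4 < 0, confirming a maximum.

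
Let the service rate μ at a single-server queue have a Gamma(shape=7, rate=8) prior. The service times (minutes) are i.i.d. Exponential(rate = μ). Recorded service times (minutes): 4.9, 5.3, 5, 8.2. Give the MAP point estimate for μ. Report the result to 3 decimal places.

The Exponential(rate=μ) likelihood is ∝ μ^n e^(−μΣtᵢ). Here n = 4 and Σtᵢ = 4.9 + 5.3 + 5 + 8.2 = 23.4.
Posterior ∝ μ^6e^(−8μ) · μ^4e^(−23.4μ) = μ^10e^(−31.4μ), i.e. Gamma(11, 31.4).
Mode = (a−1)/b = 10/31.4 ≈ 0.318.

μ̂_MAP = 0.318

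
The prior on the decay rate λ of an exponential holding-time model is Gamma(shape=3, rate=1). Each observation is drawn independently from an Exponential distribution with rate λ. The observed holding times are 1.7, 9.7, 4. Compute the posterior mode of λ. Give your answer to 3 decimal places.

The Exponential(rate=λ) likelihood is ∝ λ^n e^(−λΣtᵢ). Here n = 3 and Σtᵢ = 1.7 + 9.7 + 4 = 15.4.
Posterior ∝ λ^2e^(−1λ) · λ^3e^(−15.4λ) = λ^5e^(−16.4λ), i.e. Gamma(6, 16.4).
Mode = (a−1)/b = 5/16.4 ≈ 0.305.

λ̂_MAP = 0.305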